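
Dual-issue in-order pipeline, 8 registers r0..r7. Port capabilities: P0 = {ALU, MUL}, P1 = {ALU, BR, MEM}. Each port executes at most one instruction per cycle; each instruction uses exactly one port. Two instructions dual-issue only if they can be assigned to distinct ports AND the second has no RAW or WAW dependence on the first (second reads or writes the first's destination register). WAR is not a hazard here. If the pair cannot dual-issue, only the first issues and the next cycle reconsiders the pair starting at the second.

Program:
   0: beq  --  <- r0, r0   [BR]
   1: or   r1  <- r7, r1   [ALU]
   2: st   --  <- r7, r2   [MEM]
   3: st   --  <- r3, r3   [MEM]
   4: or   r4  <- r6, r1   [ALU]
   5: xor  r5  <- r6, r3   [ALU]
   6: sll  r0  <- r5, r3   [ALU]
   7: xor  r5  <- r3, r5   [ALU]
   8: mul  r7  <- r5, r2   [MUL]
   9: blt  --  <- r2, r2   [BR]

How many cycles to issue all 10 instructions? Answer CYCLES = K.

[0] i0,i1  beq or  -- pair
[1] i2  st  -- no-port MEM/MEM
[2] i3,i4  st or  -- pair
[3] i5  xor  -- RAW r5
[4] i6,i7  sll xor  -- pair
[5] i8,i9  mul blt  -- pair

CYCLES = 6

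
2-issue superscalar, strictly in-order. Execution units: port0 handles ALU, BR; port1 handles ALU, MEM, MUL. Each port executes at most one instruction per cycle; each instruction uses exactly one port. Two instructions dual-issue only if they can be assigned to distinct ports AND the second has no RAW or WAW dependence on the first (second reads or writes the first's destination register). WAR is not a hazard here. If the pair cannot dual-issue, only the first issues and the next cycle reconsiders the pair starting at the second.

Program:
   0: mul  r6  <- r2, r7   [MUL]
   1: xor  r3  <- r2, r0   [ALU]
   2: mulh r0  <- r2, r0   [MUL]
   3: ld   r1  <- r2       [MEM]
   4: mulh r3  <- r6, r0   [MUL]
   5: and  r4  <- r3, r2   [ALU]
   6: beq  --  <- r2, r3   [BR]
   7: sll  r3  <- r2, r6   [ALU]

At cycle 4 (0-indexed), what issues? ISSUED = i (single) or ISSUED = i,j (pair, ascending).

[0] i0,i1  mul+xor  -- pair
[1] i2  mulh  -- no-port MUL/MEM
[2] i3  ld  -- no-port MEM/MUL
[3] i4  mulh  -- RAW r3
[4] i5,i6  and+beq  -- pair
[5] i7  sll  -- tail

ISSUED = 5,6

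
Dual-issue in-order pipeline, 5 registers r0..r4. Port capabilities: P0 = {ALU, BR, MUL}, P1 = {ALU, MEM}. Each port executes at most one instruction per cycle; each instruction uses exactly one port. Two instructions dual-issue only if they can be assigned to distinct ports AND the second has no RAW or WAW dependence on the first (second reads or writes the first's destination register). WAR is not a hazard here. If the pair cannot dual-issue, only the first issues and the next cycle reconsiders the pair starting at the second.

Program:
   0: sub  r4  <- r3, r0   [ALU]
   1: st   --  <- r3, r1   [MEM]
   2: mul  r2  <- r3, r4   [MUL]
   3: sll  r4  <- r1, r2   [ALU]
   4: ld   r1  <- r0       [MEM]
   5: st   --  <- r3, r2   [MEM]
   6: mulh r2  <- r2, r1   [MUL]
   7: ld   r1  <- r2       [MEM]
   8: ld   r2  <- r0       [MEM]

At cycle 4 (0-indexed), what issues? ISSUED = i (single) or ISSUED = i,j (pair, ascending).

ISSUED = 7

t=0 i0/i1:sub st ; pair
t=1 i2:mul ; RAW r2
t=2 i3/i4:sll ld ; pair
t=3 i5/i6:st mulh ; pair
t=4 i7:ld ; no-port MEM/MEM
t=5 i8:ld ; tail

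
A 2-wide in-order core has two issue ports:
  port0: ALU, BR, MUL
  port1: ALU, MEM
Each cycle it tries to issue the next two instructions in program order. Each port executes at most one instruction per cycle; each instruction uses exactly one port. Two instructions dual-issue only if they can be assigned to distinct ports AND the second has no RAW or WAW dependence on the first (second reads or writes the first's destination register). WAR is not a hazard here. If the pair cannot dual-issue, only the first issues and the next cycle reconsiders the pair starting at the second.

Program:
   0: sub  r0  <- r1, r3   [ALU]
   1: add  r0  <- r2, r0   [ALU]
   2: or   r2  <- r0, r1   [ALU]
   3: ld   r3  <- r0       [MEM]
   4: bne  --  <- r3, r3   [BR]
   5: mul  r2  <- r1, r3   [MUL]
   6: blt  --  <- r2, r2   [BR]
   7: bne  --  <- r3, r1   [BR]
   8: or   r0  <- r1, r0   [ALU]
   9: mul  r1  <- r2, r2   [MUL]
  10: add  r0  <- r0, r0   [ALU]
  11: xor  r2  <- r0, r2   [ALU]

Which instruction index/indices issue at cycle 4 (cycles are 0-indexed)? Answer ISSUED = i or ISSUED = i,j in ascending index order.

c0: i0 sub  RAW+WAW r0
c1: i1 add  RAW r0
c2: i2&i3 or;ld  dual
c3: i4 bne  no-port BR/MUL
c4: i5 mul  no-port MUL/BR
c5: i6 blt  no-port BR/BR
c6: i7&i8 bne;or  dual
c7: i9&i10 mul;add  dual
c8: i11 xor  tail

ISSUED = 5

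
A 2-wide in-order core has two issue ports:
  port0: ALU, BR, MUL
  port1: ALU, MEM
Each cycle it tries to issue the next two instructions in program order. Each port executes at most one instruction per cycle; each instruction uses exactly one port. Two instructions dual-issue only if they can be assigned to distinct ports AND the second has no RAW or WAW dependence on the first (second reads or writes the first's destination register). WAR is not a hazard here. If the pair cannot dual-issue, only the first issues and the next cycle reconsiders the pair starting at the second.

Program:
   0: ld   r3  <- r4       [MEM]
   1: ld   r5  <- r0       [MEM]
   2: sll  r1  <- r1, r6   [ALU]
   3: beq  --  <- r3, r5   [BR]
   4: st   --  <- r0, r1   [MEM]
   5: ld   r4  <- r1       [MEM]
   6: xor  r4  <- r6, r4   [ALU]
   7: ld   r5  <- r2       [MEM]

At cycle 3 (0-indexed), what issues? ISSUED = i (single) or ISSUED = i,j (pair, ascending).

ISSUED = 5

[0] i0  ld.MEM  -- no-port MEM/MEM
[1] i1,i2  ld.MEM;sll.ALU  -- dual
[2] i3,i4  beq.BR;st.MEM  -- dual
[3] i5  ld.MEM  -- RAW+WAW r4
[4] i6,i7  xor.ALU;ld.MEM  -- dual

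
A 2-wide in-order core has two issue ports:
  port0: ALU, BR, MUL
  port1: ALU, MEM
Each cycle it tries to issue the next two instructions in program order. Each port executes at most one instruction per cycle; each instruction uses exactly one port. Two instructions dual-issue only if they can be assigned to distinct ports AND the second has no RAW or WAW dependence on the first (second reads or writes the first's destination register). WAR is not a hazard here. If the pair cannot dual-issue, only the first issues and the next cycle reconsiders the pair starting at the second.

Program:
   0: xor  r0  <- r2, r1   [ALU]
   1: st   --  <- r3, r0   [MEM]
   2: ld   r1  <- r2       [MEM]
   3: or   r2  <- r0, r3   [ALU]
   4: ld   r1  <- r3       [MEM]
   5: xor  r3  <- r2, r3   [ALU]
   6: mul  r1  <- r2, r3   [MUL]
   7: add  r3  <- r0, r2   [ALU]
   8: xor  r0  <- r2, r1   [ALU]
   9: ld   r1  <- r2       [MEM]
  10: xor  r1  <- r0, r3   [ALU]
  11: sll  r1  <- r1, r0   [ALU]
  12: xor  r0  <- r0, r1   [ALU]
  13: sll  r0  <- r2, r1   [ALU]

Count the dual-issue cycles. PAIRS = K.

PAIRS = 4

  cy0 -> i0 (xor) RAW r0
  cy1 -> i1 (st) no-port MEM/MEM
  cy2 -> i2&i3 (ld or) pair
  cy3 -> i4&i5 (ld xor) pair
  cy4 -> i6&i7 (mul add) pair
  cy5 -> i8&i9 (xor ld) pair
  cy6 -> i10 (xor) RAW+WAW r1
  cy7 -> i11 (sll) RAW r1
  cy8 -> i12 (xor) WAW r0
  cy9 -> i13 (sll) tail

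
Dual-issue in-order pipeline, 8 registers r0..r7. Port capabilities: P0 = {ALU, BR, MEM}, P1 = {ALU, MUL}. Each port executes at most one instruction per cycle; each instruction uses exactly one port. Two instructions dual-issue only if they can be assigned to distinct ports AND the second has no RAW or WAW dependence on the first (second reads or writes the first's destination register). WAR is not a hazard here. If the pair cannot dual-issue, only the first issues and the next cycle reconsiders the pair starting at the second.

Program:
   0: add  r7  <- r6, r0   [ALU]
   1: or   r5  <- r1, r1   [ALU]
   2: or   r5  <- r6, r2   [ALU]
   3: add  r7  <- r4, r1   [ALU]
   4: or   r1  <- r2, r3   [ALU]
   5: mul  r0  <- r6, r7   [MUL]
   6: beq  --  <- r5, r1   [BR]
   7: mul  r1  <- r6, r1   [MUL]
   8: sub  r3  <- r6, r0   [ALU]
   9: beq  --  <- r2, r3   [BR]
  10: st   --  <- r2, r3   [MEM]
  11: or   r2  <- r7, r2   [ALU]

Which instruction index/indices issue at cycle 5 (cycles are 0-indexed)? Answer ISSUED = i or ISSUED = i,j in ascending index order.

ISSUED = 9

[0] i0,i1  add.ALU or.ALU  -- dual
[1] i2,i3  or.ALU add.ALU  -- dual
[2] i4,i5  or.ALU mul.MUL  -- dual
[3] i6,i7  beq.BR mul.MUL  -- dual
[4] i8  sub.ALU  -- RAW r3
[5] i9  beq.BR  -- no-port BR/MEM
[6] i10,i11  st.MEM or.ALU  -- dual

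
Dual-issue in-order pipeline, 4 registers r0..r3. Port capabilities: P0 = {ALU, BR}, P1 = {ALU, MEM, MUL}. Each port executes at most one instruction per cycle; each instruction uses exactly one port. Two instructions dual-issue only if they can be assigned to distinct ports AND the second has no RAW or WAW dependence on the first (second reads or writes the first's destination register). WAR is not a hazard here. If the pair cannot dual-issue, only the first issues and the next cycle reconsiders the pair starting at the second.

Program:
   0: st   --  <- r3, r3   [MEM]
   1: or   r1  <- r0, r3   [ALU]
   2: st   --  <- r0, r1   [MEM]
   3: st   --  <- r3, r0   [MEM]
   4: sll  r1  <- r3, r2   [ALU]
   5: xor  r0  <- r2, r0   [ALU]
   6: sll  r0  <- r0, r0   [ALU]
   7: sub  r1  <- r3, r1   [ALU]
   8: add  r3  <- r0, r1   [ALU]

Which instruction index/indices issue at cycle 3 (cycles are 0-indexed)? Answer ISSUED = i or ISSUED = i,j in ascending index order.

t=0 i0&i1:st.MEM or.ALU ; dual
t=1 i2:st.MEM ; no-port MEM/MEM
t=2 i3&i4:st.MEM sll.ALU ; dual
t=3 i5:xor.ALU ; RAW+WAW r0
t=4 i6&i7:sll.ALU sub.ALU ; dual
t=5 i8:add.ALU ; tail

ISSUED = 5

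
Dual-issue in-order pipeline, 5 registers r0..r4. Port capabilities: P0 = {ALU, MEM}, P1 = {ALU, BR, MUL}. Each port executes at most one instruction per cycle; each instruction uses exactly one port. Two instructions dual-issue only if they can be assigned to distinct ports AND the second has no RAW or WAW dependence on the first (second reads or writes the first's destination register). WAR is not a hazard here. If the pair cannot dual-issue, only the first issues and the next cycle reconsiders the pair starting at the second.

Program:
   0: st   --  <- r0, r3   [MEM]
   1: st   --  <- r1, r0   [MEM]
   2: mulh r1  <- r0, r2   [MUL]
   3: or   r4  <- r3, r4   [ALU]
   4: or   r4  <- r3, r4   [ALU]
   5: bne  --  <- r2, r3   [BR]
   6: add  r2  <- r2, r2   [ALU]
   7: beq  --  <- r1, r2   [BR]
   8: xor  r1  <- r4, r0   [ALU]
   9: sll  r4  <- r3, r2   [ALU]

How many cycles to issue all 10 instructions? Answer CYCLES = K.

CYCLES = 7

0. st.MEM @i0  | no-port MEM/MEM
1. st.MEM;mulh.MUL @i1/i2  | pair
2. or.ALU @i3  | RAW+WAW r4
3. or.ALU;bne.BR @i4/i5  | pair
4. add.ALU @i6  | RAW r2
5. beq.BR;xor.ALU @i7/i8  | pair
6. sll.ALU @i9  | tail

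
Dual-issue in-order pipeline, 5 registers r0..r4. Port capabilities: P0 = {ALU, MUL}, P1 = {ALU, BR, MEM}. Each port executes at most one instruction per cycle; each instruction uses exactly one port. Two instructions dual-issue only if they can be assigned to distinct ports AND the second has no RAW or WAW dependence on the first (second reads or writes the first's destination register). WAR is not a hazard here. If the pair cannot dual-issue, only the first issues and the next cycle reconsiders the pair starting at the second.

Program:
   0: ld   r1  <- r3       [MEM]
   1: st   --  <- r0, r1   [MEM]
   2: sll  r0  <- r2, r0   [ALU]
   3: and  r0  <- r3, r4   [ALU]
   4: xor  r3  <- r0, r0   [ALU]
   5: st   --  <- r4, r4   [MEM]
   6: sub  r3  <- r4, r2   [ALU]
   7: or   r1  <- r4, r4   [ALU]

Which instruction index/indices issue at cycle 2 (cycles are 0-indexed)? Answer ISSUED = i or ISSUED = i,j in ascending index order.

ISSUED = 3

#0 head=0: ld i0 no-port MEM/MEM
#1 head=1: st/sll i1/i2 pair
#2 head=3: and i3 RAW r0
#3 head=4: xor/st i4/i5 pair
#4 head=6: sub/or i6/i7 pair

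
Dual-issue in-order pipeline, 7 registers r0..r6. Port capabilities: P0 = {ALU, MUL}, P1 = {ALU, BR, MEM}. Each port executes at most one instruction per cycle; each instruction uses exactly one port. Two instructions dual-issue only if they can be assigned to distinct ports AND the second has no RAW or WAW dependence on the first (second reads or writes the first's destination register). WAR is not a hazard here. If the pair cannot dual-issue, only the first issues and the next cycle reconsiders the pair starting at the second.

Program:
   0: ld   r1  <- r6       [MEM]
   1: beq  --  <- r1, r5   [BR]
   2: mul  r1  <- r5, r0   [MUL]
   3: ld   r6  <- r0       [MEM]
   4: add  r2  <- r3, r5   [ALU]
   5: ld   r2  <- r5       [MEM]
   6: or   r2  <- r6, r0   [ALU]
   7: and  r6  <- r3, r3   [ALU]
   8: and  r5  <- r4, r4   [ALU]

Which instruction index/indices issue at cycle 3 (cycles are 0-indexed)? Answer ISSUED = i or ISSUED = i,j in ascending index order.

ISSUED = 5

  cy0 -> i0 (ld) no-port MEM/BR
  cy1 -> i1&i2 (beq mul) pair
  cy2 -> i3&i4 (ld add) pair
  cy3 -> i5 (ld) WAW r2
  cy4 -> i6&i7 (or and) pair
  cy5 -> i8 (and) tail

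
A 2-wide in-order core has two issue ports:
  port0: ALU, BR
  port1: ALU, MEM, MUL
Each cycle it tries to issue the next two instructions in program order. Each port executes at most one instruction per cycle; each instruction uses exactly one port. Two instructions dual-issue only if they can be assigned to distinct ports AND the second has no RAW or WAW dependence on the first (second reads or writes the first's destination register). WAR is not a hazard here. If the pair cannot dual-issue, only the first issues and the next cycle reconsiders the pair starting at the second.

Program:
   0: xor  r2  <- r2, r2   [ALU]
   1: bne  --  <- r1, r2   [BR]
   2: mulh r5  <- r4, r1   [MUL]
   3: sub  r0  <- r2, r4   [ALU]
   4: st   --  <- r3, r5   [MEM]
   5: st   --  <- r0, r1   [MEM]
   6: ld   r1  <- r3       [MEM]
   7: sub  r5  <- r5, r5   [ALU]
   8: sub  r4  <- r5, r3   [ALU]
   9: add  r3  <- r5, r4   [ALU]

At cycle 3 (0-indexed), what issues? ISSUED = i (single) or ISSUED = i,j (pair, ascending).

t=0 i0:xor.ALU ; RAW r2
t=1 i1/i2:bne.BR+mulh.MUL ; 2-wide
t=2 i3/i4:sub.ALU+st.MEM ; 2-wide
t=3 i5:st.MEM ; no-port MEM/MEM
t=4 i6/i7:ld.MEM+sub.ALU ; 2-wide
t=5 i8:sub.ALU ; RAW r4
t=6 i9:add.ALU ; tail

ISSUED = 5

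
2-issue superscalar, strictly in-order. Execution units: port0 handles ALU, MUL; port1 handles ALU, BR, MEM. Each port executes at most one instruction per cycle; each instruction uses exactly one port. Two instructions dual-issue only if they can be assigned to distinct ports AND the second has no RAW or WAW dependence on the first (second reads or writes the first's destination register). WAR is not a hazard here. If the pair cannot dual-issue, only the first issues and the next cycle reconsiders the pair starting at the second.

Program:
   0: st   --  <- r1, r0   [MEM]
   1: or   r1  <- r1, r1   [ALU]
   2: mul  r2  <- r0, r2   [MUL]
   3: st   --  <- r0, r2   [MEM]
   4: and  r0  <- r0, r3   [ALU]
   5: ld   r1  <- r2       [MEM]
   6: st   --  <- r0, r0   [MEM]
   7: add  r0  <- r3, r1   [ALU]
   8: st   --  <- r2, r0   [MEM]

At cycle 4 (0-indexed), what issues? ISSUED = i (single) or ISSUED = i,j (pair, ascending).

c0: i0/i1 st+or  dual
c1: i2 mul  RAW r2
c2: i3/i4 st+and  dual
c3: i5 ld  no-port MEM/MEM
c4: i6/i7 st+add  dual
c5: i8 st  tail

ISSUED = 6,7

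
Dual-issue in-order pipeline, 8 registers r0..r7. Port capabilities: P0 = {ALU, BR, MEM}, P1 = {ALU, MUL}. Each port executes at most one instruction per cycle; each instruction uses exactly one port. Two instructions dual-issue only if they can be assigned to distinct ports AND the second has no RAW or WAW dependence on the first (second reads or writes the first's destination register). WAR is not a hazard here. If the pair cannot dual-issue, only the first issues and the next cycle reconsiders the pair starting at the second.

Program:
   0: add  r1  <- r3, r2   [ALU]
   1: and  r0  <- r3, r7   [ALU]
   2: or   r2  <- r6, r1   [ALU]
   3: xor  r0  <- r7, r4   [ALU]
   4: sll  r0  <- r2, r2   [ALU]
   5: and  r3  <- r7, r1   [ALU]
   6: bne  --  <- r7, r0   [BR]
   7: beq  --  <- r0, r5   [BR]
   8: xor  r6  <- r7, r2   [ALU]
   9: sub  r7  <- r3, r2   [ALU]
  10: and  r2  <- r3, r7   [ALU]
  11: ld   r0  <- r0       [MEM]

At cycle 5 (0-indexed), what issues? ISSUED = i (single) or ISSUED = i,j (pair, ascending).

ISSUED = 9

c0: i0/i1 add.ALU;and.ALU  2-wide
c1: i2/i3 or.ALU;xor.ALU  2-wide
c2: i4/i5 sll.ALU;and.ALU  2-wide
c3: i6 bne.BR  no-port BR/BR
c4: i7/i8 beq.BR;xor.ALU  2-wide
c5: i9 sub.ALU  RAW r7
c6: i10/i11 and.ALU;ld.MEM  2-wide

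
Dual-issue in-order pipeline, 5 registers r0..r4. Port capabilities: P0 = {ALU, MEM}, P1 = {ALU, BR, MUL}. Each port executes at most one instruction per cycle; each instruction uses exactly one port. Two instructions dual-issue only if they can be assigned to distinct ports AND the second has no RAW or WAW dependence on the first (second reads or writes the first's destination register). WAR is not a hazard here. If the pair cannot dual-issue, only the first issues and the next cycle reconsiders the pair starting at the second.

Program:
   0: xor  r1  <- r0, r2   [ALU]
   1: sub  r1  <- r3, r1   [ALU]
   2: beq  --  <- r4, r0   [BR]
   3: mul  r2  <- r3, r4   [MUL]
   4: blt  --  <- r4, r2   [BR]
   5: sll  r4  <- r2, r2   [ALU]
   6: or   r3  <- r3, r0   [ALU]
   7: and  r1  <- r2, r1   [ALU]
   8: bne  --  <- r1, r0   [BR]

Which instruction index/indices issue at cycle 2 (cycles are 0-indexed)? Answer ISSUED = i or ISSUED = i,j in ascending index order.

0. xor @i0  | RAW+WAW r1
1. sub;beq @i1+i2  | pair
2. mul @i3  | no-port MUL/BR
3. blt;sll @i4+i5  | pair
4. or;and @i6+i7  | pair
5. bne @i8  | tail

ISSUED = 3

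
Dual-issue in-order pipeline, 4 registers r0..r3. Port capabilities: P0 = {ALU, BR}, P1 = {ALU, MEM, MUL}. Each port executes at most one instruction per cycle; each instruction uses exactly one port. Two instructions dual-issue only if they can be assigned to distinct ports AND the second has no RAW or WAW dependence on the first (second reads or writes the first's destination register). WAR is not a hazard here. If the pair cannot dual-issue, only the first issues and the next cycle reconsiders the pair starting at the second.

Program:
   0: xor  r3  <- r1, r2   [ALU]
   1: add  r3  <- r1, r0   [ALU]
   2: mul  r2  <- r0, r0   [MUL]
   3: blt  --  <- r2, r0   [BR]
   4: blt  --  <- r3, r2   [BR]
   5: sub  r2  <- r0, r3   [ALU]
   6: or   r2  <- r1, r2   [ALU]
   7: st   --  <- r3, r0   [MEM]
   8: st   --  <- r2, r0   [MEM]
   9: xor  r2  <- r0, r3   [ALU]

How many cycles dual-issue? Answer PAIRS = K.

PAIRS = 4

0. xor @i0  | WAW r3
1. add mul @i1,i2  | dual
2. blt @i3  | no-port BR/BR
3. blt sub @i4,i5  | dual
4. or st @i6,i7  | dual
5. st xor @i8,i9  | dual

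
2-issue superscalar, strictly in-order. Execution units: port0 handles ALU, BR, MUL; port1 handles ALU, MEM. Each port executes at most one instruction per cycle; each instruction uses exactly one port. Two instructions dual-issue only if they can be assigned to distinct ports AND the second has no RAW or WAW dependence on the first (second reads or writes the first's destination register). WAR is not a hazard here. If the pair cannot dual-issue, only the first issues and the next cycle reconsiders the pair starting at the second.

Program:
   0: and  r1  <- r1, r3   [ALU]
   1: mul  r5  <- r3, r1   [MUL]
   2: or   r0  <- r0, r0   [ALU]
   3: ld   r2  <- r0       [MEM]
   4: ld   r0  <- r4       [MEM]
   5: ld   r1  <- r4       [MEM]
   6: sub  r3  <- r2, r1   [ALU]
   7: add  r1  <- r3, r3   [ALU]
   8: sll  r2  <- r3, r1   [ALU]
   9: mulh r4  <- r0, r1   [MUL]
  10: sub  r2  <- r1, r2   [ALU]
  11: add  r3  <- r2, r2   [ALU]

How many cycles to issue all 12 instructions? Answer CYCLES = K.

CYCLES = 10

t=0 i0:and ; RAW r1
t=1 i1,i2:mul or ; dual
t=2 i3:ld ; no-port MEM/MEM
t=3 i4:ld ; no-port MEM/MEM
t=4 i5:ld ; RAW r1
t=5 i6:sub ; RAW r3
t=6 i7:add ; RAW r1
t=7 i8,i9:sll mulh ; dual
t=8 i10:sub ; RAW r2
t=9 i11:add ; tail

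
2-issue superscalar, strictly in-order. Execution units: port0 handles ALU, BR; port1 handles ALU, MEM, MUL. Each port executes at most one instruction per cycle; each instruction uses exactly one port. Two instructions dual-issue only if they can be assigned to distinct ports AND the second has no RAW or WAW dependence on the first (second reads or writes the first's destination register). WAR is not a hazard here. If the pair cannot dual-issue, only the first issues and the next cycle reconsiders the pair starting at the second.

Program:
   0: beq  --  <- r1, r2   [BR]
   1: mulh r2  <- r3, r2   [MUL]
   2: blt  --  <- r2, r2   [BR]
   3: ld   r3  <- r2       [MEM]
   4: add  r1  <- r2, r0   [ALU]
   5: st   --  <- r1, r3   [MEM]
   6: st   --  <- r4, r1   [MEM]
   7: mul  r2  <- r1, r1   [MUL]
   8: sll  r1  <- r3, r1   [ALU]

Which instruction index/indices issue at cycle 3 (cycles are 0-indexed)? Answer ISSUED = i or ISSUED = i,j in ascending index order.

ISSUED = 5

  cy0 -> i0+i1 (beq.BR;mulh.MUL) dual
  cy1 -> i2+i3 (blt.BR;ld.MEM) dual
  cy2 -> i4 (add.ALU) RAW r1
  cy3 -> i5 (st.MEM) no-port MEM/MEM
  cy4 -> i6 (st.MEM) no-port MEM/MUL
  cy5 -> i7+i8 (mul.MUL;sll.ALU) dual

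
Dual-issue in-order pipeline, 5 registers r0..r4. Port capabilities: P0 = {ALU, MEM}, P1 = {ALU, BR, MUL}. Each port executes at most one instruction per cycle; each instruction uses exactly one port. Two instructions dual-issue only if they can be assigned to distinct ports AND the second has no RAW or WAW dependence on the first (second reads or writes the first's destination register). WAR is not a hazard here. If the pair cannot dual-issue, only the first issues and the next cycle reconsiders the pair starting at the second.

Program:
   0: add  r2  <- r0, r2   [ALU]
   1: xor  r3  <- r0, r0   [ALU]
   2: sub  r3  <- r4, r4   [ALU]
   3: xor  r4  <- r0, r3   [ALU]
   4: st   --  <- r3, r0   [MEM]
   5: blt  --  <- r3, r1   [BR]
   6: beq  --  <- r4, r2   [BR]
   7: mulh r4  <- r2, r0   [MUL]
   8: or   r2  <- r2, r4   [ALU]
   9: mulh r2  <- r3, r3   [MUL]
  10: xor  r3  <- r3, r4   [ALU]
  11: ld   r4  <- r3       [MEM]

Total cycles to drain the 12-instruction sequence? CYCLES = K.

[0] i0,i1  add xor  -- dual
[1] i2  sub  -- RAW r3
[2] i3,i4  xor st  -- dual
[3] i5  blt  -- no-port BR/BR
[4] i6  beq  -- no-port BR/MUL
[5] i7  mulh  -- RAW r4
[6] i8  or  -- WAW r2
[7] i9,i10  mulh xor  -- dual
[8] i11  ld  -- tail

CYCLES = 9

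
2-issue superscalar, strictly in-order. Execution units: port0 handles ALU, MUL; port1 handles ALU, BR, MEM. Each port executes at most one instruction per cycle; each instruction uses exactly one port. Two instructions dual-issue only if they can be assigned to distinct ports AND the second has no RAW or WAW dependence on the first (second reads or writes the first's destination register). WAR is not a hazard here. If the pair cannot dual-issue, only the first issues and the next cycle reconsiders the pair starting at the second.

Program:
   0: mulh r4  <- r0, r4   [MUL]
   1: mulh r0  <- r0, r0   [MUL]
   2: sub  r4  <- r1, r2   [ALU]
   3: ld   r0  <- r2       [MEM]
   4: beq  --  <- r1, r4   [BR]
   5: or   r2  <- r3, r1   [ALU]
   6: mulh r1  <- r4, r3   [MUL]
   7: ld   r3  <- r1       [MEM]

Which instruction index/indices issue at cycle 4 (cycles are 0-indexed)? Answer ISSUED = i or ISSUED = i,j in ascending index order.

ISSUED = 6

0. mulh.MUL @i0  | no-port MUL/MUL
1. mulh.MUL/sub.ALU @i1/i2  | pair
2. ld.MEM @i3  | no-port MEM/BR
3. beq.BR/or.ALU @i4/i5  | pair
4. mulh.MUL @i6  | RAW r1
5. ld.MEM @i7  | tail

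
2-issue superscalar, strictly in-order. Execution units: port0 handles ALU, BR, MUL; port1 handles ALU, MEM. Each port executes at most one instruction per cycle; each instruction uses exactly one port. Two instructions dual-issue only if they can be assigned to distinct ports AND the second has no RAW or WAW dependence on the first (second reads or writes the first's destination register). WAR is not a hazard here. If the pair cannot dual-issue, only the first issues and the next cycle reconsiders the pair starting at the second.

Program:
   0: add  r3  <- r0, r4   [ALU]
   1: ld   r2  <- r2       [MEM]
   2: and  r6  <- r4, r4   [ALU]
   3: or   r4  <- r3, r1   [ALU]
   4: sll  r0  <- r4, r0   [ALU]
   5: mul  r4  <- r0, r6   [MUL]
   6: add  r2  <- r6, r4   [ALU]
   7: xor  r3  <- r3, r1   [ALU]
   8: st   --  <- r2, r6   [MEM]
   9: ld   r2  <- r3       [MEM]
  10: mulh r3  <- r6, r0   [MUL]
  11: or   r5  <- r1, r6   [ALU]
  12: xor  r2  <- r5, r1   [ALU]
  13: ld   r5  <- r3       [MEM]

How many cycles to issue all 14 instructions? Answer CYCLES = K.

CYCLES = 9

c0: i0,i1 add.ALU;ld.MEM  2-wide
c1: i2,i3 and.ALU;or.ALU  2-wide
c2: i4 sll.ALU  RAW r0
c3: i5 mul.MUL  RAW r4
c4: i6,i7 add.ALU;xor.ALU  2-wide
c5: i8 st.MEM  no-port MEM/MEM
c6: i9,i10 ld.MEM;mulh.MUL  2-wide
c7: i11 or.ALU  RAW r5
c8: i12,i13 xor.ALU;ld.MEM  2-wide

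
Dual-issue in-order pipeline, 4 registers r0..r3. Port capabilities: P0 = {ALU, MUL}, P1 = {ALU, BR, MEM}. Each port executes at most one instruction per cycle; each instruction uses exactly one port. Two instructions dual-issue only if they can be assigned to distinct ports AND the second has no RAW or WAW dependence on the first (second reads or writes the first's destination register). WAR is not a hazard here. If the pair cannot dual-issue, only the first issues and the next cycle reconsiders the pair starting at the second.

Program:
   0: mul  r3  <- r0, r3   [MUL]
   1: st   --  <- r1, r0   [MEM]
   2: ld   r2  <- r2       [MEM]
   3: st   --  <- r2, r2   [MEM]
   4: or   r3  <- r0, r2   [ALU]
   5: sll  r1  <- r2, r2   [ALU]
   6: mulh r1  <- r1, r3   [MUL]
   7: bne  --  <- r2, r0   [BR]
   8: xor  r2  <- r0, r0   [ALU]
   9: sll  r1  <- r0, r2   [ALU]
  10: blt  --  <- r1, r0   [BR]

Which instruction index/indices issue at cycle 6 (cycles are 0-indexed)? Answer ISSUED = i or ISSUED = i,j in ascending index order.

ISSUED = 9

t=0 i0/i1:mul.MUL st.MEM ; dual
t=1 i2:ld.MEM ; no-port MEM/MEM
t=2 i3/i4:st.MEM or.ALU ; dual
t=3 i5:sll.ALU ; RAW+WAW r1
t=4 i6/i7:mulh.MUL bne.BR ; dual
t=5 i8:xor.ALU ; RAW r2
t=6 i9:sll.ALU ; RAW r1
t=7 i10:blt.BR ; tail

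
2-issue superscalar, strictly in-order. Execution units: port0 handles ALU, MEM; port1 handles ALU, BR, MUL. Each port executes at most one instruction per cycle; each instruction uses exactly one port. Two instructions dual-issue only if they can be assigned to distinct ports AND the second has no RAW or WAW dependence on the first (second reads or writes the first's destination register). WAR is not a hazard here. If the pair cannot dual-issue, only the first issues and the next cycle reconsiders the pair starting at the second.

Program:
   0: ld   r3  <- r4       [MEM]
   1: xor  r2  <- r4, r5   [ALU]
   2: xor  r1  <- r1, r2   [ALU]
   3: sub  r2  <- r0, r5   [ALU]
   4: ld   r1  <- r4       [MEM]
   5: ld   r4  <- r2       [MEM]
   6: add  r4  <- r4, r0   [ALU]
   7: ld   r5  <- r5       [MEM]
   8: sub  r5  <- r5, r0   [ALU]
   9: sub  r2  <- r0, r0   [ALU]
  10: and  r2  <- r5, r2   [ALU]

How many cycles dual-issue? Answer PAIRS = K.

[0] i0+i1  ld;xor  -- pair
[1] i2+i3  xor;sub  -- pair
[2] i4  ld  -- no-port MEM/MEM
[3] i5  ld  -- RAW+WAW r4
[4] i6+i7  add;ld  -- pair
[5] i8+i9  sub;sub  -- pair
[6] i10  and  -- tail

PAIRS = 4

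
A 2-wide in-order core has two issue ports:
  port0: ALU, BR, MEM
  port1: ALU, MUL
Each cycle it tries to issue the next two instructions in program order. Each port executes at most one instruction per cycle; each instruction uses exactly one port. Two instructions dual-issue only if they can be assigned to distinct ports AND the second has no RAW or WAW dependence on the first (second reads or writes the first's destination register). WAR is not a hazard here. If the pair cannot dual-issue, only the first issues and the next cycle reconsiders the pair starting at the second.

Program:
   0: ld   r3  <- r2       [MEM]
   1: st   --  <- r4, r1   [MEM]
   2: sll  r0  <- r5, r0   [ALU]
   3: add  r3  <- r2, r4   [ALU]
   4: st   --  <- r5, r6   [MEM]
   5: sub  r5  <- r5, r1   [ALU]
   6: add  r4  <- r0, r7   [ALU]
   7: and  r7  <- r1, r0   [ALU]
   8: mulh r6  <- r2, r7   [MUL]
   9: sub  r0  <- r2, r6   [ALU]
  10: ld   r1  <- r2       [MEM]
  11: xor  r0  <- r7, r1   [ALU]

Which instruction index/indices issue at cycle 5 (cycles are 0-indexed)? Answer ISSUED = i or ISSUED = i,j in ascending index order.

ISSUED = 8

0. ld @i0  | no-port MEM/MEM
1. st+sll @i1+i2  | 2-wide
2. add+st @i3+i4  | 2-wide
3. sub+add @i5+i6  | 2-wide
4. and @i7  | RAW r7
5. mulh @i8  | RAW r6
6. sub+ld @i9+i10  | 2-wide
7. xor @i11  | tail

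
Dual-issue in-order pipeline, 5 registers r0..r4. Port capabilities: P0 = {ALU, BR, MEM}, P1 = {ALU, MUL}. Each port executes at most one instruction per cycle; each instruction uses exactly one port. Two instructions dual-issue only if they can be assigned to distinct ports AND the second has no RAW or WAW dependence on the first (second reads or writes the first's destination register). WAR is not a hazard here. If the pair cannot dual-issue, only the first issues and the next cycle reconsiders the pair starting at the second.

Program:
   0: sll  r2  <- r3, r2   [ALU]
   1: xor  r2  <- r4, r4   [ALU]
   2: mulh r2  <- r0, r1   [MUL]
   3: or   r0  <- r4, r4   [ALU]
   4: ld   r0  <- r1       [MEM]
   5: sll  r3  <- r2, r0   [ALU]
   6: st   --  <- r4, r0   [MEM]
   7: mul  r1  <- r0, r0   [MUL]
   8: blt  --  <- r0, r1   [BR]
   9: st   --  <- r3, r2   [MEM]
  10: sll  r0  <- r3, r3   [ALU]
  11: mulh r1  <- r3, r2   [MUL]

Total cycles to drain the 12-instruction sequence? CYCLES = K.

#0 head=0: sll i0 WAW r2
#1 head=1: xor i1 WAW r2
#2 head=2: mulh+or i2,i3 2-wide
#3 head=4: ld i4 RAW r0
#4 head=5: sll+st i5,i6 2-wide
#5 head=7: mul i7 RAW r1
#6 head=8: blt i8 no-port BR/MEM
#7 head=9: st+sll i9,i10 2-wide
#8 head=11: mulh i11 tail

CYCLES = 9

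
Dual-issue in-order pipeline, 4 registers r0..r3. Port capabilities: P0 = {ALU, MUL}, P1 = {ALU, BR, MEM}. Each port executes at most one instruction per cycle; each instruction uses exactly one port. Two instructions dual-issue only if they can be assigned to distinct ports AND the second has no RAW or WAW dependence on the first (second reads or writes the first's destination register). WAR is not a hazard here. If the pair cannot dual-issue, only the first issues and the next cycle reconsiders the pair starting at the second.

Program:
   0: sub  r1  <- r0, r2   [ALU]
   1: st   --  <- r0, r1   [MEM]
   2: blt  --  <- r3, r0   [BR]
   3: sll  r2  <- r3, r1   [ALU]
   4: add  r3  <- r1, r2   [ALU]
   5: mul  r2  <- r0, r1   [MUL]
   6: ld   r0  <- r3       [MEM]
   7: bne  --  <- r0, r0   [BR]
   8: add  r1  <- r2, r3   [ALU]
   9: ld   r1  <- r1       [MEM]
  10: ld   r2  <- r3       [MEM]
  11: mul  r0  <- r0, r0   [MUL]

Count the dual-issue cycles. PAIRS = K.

PAIRS = 4

c0: i0 sub.ALU  RAW r1
c1: i1 st.MEM  no-port MEM/BR
c2: i2/i3 blt.BR/sll.ALU  2-wide
c3: i4/i5 add.ALU/mul.MUL  2-wide
c4: i6 ld.MEM  no-port MEM/BR
c5: i7/i8 bne.BR/add.ALU  2-wide
c6: i9 ld.MEM  no-port MEM/MEM
c7: i10/i11 ld.MEM/mul.MUL  2-wide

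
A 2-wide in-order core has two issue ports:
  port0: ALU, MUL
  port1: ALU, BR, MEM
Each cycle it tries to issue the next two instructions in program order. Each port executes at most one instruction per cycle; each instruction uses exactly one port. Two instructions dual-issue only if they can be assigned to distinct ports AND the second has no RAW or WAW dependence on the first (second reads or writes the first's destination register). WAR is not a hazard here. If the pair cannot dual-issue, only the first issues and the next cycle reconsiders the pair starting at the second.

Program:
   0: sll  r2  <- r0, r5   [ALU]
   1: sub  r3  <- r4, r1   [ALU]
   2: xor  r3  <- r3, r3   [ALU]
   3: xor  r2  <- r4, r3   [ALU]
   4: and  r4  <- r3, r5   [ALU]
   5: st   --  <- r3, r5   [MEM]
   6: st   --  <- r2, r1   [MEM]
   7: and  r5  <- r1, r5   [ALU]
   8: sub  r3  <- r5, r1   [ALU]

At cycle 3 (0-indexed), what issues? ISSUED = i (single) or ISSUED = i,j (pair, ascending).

ISSUED = 5

c0: i0/i1 sll.ALU sub.ALU  2-wide
c1: i2 xor.ALU  RAW r3
c2: i3/i4 xor.ALU and.ALU  2-wide
c3: i5 st.MEM  no-port MEM/MEM
c4: i6/i7 st.MEM and.ALU  2-wide
c5: i8 sub.ALU  tail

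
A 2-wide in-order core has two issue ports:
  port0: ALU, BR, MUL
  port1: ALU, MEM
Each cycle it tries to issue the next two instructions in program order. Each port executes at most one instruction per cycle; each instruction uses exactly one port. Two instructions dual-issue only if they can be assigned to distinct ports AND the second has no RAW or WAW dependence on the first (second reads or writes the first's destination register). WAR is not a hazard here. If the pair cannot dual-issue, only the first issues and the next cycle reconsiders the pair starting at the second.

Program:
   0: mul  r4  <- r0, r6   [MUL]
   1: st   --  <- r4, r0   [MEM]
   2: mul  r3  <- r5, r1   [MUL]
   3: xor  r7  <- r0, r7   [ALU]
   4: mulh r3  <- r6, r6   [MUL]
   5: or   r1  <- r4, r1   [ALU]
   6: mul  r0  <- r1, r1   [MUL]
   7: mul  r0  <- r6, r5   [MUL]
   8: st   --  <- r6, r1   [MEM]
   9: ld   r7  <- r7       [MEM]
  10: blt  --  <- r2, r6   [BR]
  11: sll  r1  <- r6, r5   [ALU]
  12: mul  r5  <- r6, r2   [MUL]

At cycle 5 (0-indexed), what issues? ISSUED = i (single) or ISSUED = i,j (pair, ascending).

c0: i0 mul  RAW r4
c1: i1/i2 st/mul  pair
c2: i3/i4 xor/mulh  pair
c3: i5 or  RAW r1
c4: i6 mul  no-port MUL/MUL
c5: i7/i8 mul/st  pair
c6: i9/i10 ld/blt  pair
c7: i11/i12 sll/mul  pair

ISSUED = 7,8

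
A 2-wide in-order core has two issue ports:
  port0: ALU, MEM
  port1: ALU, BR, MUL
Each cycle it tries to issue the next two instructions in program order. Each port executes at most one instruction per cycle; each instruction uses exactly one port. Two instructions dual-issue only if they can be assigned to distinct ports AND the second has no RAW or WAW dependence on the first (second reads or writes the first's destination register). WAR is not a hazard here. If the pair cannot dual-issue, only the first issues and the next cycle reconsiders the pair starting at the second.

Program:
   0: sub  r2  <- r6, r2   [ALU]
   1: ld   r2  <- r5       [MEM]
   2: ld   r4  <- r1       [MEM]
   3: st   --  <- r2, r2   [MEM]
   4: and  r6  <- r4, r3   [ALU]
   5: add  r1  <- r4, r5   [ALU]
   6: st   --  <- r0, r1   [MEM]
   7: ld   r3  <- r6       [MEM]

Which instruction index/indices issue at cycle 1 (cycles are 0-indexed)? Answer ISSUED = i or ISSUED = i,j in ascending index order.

  cy0 -> i0 (sub) WAW r2
  cy1 -> i1 (ld) no-port MEM/MEM
  cy2 -> i2 (ld) no-port MEM/MEM
  cy3 -> i3+i4 (st and) 2-wide
  cy4 -> i5 (add) RAW r1
  cy5 -> i6 (st) no-port MEM/MEM
  cy6 -> i7 (ld) tail

ISSUED = 1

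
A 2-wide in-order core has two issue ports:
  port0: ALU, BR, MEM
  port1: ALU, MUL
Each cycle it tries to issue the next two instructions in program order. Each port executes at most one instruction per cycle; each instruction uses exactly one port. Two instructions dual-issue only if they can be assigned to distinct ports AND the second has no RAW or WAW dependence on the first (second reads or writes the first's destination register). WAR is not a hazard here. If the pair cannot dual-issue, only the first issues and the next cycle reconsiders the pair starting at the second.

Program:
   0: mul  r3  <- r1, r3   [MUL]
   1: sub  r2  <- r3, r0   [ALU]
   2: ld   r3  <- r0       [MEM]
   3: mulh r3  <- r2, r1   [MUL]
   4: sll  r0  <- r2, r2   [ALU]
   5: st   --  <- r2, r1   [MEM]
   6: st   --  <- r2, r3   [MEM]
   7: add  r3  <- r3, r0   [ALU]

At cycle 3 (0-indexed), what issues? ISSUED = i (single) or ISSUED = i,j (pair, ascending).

0. mul @i0  | RAW r3
1. sub/ld @i1,i2  | pair
2. mulh/sll @i3,i4  | pair
3. st @i5  | no-port MEM/MEM
4. st/add @i6,i7  | pair

ISSUED = 5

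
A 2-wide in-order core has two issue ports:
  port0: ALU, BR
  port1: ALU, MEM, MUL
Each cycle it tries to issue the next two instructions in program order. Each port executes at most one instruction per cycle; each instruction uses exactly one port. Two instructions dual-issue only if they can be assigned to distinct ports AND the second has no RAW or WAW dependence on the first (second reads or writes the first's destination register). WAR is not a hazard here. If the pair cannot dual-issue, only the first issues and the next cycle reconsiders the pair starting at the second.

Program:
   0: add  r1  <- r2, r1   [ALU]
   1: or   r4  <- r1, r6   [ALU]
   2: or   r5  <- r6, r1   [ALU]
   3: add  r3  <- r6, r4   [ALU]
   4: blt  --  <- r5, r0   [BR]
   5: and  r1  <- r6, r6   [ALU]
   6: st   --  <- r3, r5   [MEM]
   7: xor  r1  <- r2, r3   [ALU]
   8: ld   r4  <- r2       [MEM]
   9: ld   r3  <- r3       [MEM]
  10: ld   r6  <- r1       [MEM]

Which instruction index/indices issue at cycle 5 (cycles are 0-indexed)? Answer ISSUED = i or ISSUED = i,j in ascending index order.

ISSUED = 9

[0] i0  add  -- RAW r1
[1] i1+i2  or/or  -- pair
[2] i3+i4  add/blt  -- pair
[3] i5+i6  and/st  -- pair
[4] i7+i8  xor/ld  -- pair
[5] i9  ld  -- no-port MEM/MEM
[6] i10  ld  -- tail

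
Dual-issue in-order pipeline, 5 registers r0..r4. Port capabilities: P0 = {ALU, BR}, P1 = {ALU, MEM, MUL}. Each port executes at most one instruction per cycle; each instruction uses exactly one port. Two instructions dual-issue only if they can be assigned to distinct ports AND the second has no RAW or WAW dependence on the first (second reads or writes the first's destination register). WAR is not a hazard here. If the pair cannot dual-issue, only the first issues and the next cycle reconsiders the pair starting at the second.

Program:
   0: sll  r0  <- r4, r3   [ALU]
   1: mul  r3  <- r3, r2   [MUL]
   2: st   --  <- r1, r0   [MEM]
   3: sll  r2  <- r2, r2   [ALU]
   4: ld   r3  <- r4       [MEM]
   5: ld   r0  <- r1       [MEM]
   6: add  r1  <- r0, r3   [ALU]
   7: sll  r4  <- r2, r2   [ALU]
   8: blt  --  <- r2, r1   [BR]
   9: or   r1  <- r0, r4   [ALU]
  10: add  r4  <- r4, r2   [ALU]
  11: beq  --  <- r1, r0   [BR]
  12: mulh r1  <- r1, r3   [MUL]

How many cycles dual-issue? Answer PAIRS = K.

0. sll+mul @i0+i1  | pair
1. st+sll @i2+i3  | pair
2. ld @i4  | no-port MEM/MEM
3. ld @i5  | RAW r0
4. add+sll @i6+i7  | pair
5. blt+or @i8+i9  | pair
6. add+beq @i10+i11  | pair
7. mulh @i12  | tail

PAIRS = 5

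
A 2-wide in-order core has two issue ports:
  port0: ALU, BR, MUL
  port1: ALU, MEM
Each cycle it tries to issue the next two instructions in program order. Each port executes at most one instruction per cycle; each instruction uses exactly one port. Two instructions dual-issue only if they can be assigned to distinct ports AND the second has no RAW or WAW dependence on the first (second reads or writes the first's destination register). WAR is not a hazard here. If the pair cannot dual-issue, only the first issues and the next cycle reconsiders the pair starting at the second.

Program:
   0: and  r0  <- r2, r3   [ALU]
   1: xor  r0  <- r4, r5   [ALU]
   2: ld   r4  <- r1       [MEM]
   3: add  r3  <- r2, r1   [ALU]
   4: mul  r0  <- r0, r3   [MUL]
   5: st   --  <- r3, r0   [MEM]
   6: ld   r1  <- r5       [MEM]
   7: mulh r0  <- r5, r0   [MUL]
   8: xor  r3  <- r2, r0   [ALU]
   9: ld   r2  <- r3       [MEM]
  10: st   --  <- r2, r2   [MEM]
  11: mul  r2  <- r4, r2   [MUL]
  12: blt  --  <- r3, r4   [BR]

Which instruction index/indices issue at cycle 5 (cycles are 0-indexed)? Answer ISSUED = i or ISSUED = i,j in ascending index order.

t=0 i0:and ; WAW r0
t=1 i1&i2:xor;ld ; dual
t=2 i3:add ; RAW r3
t=3 i4:mul ; RAW r0
t=4 i5:st ; no-port MEM/MEM
t=5 i6&i7:ld;mulh ; dual
t=6 i8:xor ; RAW r3
t=7 i9:ld ; no-port MEM/MEM
t=8 i10&i11:st;mul ; dual
t=9 i12:blt ; tail

ISSUED = 6,7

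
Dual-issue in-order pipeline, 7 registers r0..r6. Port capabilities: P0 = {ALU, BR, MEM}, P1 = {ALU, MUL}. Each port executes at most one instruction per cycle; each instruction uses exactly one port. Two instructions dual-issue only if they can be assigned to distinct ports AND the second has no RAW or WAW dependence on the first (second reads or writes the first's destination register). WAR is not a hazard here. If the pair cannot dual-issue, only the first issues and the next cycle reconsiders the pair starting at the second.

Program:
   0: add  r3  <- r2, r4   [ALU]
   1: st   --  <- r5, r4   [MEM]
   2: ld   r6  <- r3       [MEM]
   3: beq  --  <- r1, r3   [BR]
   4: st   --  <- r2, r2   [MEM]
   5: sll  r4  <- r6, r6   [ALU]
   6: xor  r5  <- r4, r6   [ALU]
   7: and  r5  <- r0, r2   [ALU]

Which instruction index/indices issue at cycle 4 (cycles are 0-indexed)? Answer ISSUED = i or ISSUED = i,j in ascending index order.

  cy0 -> i0+i1 (add.ALU st.MEM) 2-wide
  cy1 -> i2 (ld.MEM) no-port MEM/BR
  cy2 -> i3 (beq.BR) no-port BR/MEM
  cy3 -> i4+i5 (st.MEM sll.ALU) 2-wide
  cy4 -> i6 (xor.ALU) WAW r5
  cy5 -> i7 (and.ALU) tail

ISSUED = 6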